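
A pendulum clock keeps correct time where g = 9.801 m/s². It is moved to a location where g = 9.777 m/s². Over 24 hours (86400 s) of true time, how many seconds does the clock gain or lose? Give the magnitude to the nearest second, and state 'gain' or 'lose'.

lose 106 s

The clock's period scales as T ∝ 1/√g, so T'/T = √(9.801/9.777) = 1.00123.
In 86400 s of true time the clock registers 86400/1.00123 = 86294.2 s, so it loses 106 s.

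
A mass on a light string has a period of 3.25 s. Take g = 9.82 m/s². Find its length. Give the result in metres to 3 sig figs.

From T = 2π√(L/g), L = gT²/(4π²) = 9.82 × 3.250²/(4π²) = 2.63 m.

2.63 m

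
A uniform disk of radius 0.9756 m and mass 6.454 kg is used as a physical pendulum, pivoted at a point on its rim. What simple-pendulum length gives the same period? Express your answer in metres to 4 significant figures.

The equivalent simple-pendulum length is L_eq = I/(md), where I is about the pivot and d = 0.97560 m.
I_cm = ½mR² = 3.0714 kg·m², so I = I_cm + md² = 3.0714 + 6.1429 = 9.2143 kg·m².
L_eq = 9.2143/(6.454 × 0.97560) = 1.463 m.

1.463 m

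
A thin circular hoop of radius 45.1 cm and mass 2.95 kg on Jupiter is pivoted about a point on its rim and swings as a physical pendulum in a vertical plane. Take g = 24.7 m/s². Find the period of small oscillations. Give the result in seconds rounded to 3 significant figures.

I_cm = mr² = 0.6000 kg·m². The pivot is at distance d = 0.451 m from the centre of mass.
By the parallel-axis theorem, I = I_cm + md² = 0.6000 + 0.6000 = 1.200 kg·m².
T = 2π√(I/(mgd)) = 2π√(1.200/(2.95 × 24.7 × 0.451)) = 1.20 s.

1.20 s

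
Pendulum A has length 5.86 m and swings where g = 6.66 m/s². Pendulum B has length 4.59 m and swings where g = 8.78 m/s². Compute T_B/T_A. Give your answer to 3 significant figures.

T = 2π√(L/g), so T_B/T_A = √((L_B/g_B)/(L_A/g_A)) = √((4.59/8.78)/(5.86/6.66)) = 0.771.

0.771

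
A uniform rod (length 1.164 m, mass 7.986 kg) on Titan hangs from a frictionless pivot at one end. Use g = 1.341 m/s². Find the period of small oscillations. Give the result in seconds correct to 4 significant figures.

4.780 s

For a physical pendulum T = 2π√(I/(mgd)), with d = 0.58200 m from pivot to centre of mass.
I_cm = mL²/12 = 7.986 × 1.164²/12 = 0.90168 kg·m²; I = I_cm + md² = 0.90168 + 7.986 × 0.58200² = 3.6067 kg·m².
T = 2π√(3.6067/(7.986 × 1.341 × 0.58200)) = 4.780 s.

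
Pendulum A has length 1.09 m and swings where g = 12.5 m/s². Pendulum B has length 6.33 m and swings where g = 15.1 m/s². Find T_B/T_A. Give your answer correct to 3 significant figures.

T = 2π√(L/g), so T_B/T_A = √((L_B/g_B)/(L_A/g_A)) = √((6.33/15.1)/(1.09/12.5)) = 2.19.

2.19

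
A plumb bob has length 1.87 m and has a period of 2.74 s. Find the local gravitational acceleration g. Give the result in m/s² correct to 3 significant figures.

9.83 m/s²

From T = 2π√(L/g), g = 4π²L/T² = 4π² × 1.87/2.740² = 9.83 m/s².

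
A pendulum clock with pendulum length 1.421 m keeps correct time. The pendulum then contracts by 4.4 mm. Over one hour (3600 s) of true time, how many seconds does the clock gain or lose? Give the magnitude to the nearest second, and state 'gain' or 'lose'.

gain 6 s

T ∝ √L, so T'/T = √(1.41660/1.421) = 0.998451.
In 3600 s of true time the clock registers 3600/0.998451 = 3605.6 s, so it gains 6 s.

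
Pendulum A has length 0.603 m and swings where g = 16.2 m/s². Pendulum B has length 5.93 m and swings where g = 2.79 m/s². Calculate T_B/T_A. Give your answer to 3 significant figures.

7.56

T = 2π√(L/g), so T_B/T_A = √((L_B/g_B)/(L_A/g_A)) = √((5.93/2.79)/(0.603/16.2)) = 7.56.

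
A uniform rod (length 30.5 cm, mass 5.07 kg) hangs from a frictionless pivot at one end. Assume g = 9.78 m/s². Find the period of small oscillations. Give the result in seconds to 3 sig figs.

For a physical pendulum T = 2π√(I/(mgd)), with d = 0.1525 m from pivot to centre of mass.
I_cm = mL²/12 = 5.07 × 0.305²/12 = 0.03930 kg·m²; I = I_cm + md² = 0.03930 + 5.07 × 0.1525² = 0.1572 kg·m².
T = 2π√(0.1572/(5.07 × 9.78 × 0.1525)) = 0.906 s.

0.906 s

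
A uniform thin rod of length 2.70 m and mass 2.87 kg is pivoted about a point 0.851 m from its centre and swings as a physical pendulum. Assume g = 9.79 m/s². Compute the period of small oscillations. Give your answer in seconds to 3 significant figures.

For a physical pendulum T = 2π√(I/(mgd)), with d = 0.8510 m from pivot to centre of mass.
I_cm = mL²/12 = 2.87 × 2.70²/12 = 1.744 kg·m²; I = I_cm + md² = 1.744 + 2.87 × 0.8510² = 3.822 kg·m².
T = 2π√(3.822/(2.87 × 9.79 × 0.8510)) = 2.51 s.

2.51 s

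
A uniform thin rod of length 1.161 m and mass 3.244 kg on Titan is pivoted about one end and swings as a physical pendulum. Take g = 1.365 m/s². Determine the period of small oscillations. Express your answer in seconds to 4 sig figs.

For a physical pendulum T = 2π√(I/(mgd)), with d = 0.58050 m from pivot to centre of mass.
I_cm = mL²/12 = 3.244 × 1.161²/12 = 0.36439 kg·m²; I = I_cm + md² = 0.36439 + 3.244 × 0.58050² = 1.4576 kg·m².
T = 2π√(1.4576/(3.244 × 1.365 × 0.58050)) = 4.731 s.

4.731 s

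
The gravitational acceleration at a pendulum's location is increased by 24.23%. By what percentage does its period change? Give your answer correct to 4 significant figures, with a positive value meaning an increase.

-10.28%

T ∝ 1/√g, so T'/T = 1/√(1.2423) = 0.89719.
Percentage change in T = (0.89719 − 1) × 100% = -10.28%.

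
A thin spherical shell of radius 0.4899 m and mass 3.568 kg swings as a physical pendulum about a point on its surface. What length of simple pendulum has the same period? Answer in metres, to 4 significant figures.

The equivalent simple-pendulum length is L_eq = I/(md), where I is about the pivot and d = 0.48990 m.
I_cm = (2/3)mR² = 0.57088 kg·m², so I = I_cm + md² = 0.57088 + 0.85633 = 1.4272 kg·m².
L_eq = 1.4272/(3.568 × 0.48990) = 0.8165 m.

0.8165 m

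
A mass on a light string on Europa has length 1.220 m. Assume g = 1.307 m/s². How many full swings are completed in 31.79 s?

5

T = 2π√(L/g) = 2π√(1.220/1.307) = 6.0705 s.
Number of complete oscillations = ⌊31.79/6.0705⌋ = ⌊5.2368⌋ = 5.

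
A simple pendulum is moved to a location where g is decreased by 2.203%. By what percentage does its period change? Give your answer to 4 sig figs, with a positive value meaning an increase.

1.120%

T ∝ 1/√g, so T'/T = 1/√(0.97797) = 1.0112.
Percentage change in T = (1.0112 − 1) × 100% = 1.120%.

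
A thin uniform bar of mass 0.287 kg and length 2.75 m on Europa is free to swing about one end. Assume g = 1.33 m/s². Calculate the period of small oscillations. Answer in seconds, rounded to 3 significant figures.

7.38 s

For a physical pendulum T = 2π√(I/(mgd)), with d = 1.375 m from pivot to centre of mass.
I_cm = mL²/12 = 0.287 × 2.75²/12 = 0.1809 kg·m²; I = I_cm + md² = 0.1809 + 0.287 × 1.375² = 0.7235 kg·m².
T = 2π√(0.7235/(0.287 × 1.33 × 1.375)) = 7.38 s.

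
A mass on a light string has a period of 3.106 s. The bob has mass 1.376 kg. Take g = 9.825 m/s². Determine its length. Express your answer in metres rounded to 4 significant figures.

From T = 2π√(L/g), L = gT²/(4π²) = 9.825 × 3.1060²/(4π²) = 2.401 m.

2.401 m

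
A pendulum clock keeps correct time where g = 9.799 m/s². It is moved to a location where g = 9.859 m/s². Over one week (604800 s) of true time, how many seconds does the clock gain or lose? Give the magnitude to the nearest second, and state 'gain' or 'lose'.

gain 1849 s

The clock's period scales as T ∝ 1/√g, so T'/T = √(9.799/9.859) = 0.996952.
In 604800 s of true time the clock registers 604800/0.996952 = 606648.8 s, so it gains 1849 s.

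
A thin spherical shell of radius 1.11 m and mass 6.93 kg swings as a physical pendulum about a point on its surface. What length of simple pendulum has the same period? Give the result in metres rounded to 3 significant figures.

The equivalent simple-pendulum length is L_eq = I/(md), where I is about the pivot and d = 1.110 m.
I_cm = (2/3)mR² = 5.692 kg·m², so I = I_cm + md² = 5.692 + 8.538 = 14.23 kg·m².
L_eq = 14.23/(6.93 × 1.110) = 1.85 m.

1.85 m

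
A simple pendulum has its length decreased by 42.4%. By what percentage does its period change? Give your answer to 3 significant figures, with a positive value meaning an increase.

T ∝ √L, so T'/T = √(0.5760) = 0.7589.
Percentage change in T = (0.7589 − 1) × 100% = -24.1%.

-24.1%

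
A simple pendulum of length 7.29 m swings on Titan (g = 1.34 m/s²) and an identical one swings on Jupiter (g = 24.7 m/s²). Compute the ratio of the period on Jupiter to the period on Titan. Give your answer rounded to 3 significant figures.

0.233

T ∝ 1/√g, so T₂/T₁ = √(g₁/g₂) = √(1.34/24.7) = 0.233.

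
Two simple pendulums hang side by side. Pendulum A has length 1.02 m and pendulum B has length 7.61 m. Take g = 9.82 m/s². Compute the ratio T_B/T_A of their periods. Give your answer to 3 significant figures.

2.73

T ∝ √L, so T_B/T_A = √(L_B/L_A) = √(7.61/1.02) = 2.73.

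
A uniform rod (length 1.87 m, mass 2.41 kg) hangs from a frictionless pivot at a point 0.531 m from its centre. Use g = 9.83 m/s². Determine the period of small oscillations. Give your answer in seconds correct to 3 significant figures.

2.08 s

For a physical pendulum T = 2π√(I/(mgd)), with d = 0.5310 m from pivot to centre of mass.
I_cm = mL²/12 = 2.41 × 1.87²/12 = 0.7023 kg·m²; I = I_cm + md² = 0.7023 + 2.41 × 0.5310² = 1.382 kg·m².
T = 2π√(1.382/(2.41 × 9.83 × 0.5310)) = 2.08 s.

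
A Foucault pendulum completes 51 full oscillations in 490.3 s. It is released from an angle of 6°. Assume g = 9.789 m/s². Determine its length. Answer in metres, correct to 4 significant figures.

22.92 m

T = 490.3/51 = 9.6137 s.
From T = 2π√(L/g), L = gT²/(4π²) = 9.789 × 9.6137²/(4π²) = 22.92 m.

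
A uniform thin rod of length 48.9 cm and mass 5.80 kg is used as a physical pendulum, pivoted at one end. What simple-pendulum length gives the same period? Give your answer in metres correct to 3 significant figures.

0.326 m

The equivalent simple-pendulum length is L_eq = I/(md), where I is about the pivot and d = 0.2445 m.
I_cm = (1/12)mL² = 0.1156 kg·m², so I = I_cm + md² = 0.1156 + 0.3467 = 0.4623 kg·m².
L_eq = 0.4623/(5.80 × 0.2445) = 0.326 m.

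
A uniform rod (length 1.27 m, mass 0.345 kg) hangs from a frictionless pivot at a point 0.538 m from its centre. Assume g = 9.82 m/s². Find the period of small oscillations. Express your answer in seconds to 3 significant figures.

For a physical pendulum T = 2π√(I/(mgd)), with d = 0.5380 m from pivot to centre of mass.
I_cm = mL²/12 = 0.345 × 1.27²/12 = 0.04637 kg·m²; I = I_cm + md² = 0.04637 + 0.345 × 0.5380² = 0.1462 kg·m².
T = 2π√(0.1462/(0.345 × 9.82 × 0.5380)) = 1.78 s.

1.78 s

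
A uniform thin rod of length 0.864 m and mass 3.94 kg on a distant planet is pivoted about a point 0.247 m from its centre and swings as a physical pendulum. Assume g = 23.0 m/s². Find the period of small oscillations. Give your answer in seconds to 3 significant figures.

0.925 s

For a physical pendulum T = 2π√(I/(mgd)), with d = 0.2470 m from pivot to centre of mass.
I_cm = mL²/12 = 3.94 × 0.864²/12 = 0.2451 kg·m²; I = I_cm + md² = 0.2451 + 3.94 × 0.2470² = 0.4855 kg·m².
T = 2π√(0.4855/(3.94 × 23.0 × 0.2470)) = 0.925 s.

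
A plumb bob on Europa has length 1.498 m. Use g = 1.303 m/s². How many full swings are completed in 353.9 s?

T = 2π√(L/g) = 2π√(1.498/1.303) = 6.7370 s.
Number of complete oscillations = ⌊353.9/6.7370⌋ = ⌊52.531⌋ = 52.

52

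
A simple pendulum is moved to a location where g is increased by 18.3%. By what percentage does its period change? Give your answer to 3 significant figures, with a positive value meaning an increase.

-8.06%

T ∝ 1/√g, so T'/T = 1/√(1.183) = 0.9194.
Percentage change in T = (0.9194 − 1) × 100% = -8.06%.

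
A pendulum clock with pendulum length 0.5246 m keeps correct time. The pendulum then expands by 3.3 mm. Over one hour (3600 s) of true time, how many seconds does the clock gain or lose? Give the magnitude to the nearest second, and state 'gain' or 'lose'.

lose 11 s

T ∝ √L, so T'/T = √(0.52790/0.5246) = 1.00314.
In 3600 s of true time the clock registers 3600/1.00314 = 3588.7 s, so it loses 11 s.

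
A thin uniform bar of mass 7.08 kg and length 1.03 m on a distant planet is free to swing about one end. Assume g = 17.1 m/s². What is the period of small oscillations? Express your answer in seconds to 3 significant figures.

For a physical pendulum T = 2π√(I/(mgd)), with d = 0.5150 m from pivot to centre of mass.
I_cm = mL²/12 = 7.08 × 1.03²/12 = 0.6259 kg·m²; I = I_cm + md² = 0.6259 + 7.08 × 0.5150² = 2.504 kg·m².
T = 2π√(2.504/(7.08 × 17.1 × 0.5150)) = 1.26 s.

1.26 s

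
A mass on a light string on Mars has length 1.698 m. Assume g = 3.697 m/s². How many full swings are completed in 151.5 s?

35

T = 2π√(L/g) = 2π√(1.698/3.697) = 4.2582 s.
Number of complete oscillations = ⌊151.5/4.2582⌋ = ⌊35.579⌋ = 35.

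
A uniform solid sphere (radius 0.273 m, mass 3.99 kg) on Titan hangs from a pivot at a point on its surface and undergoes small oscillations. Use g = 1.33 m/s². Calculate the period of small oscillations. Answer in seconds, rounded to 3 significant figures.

I_cm = (2/5)mr² = 0.1189 kg·m². The pivot is at distance d = 0.273 m from the centre of mass.
By the parallel-axis theorem, I = I_cm + md² = 0.1189 + 0.2974 = 0.4163 kg·m².
T = 2π√(I/(mgd)) = 2π√(0.4163/(3.99 × 1.33 × 0.273)) = 3.37 s.

3.37 s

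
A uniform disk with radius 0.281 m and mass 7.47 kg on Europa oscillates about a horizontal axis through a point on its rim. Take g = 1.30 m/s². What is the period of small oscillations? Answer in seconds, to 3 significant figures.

3.58 s

I_cm = ½mr² = 0.2949 kg·m². The pivot is at distance d = 0.281 m from the centre of mass.
By the parallel-axis theorem, I = I_cm + md² = 0.2949 + 0.5898 = 0.8848 kg·m².
T = 2π√(I/(mgd)) = 2π√(0.8848/(7.47 × 1.30 × 0.281)) = 3.58 s.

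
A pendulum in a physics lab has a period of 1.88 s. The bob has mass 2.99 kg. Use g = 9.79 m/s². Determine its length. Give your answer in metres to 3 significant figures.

From T = 2π√(L/g), L = gT²/(4π²) = 9.79 × 1.880²/(4π²) = 0.876 m.

0.876 m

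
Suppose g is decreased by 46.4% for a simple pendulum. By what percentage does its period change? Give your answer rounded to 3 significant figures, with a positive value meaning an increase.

T ∝ 1/√g, so T'/T = 1/√(0.5360) = 1.366.
Percentage change in T = (1.366 − 1) × 100% = 36.6%.

36.6%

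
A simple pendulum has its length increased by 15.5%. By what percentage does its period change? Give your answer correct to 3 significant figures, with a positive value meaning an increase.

7.47%

T ∝ √L, so T'/T = √(1.155) = 1.075.
Percentage change in T = (1.075 − 1) × 100% = 7.47%.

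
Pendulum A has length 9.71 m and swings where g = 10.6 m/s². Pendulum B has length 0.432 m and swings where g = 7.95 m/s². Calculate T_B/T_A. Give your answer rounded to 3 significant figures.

0.244

T = 2π√(L/g), so T_B/T_A = √((L_B/g_B)/(L_A/g_A)) = √((0.432/7.95)/(9.71/10.6)) = 0.244.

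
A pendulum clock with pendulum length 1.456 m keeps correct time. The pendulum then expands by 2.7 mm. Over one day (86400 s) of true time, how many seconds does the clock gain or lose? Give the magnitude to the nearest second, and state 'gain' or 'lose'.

T ∝ √L, so T'/T = √(1.45870/1.456) = 1.00093.
In 86400 s of true time the clock registers 86400/1.00093 = 86320.0 s, so it loses 80 s.

lose 80 s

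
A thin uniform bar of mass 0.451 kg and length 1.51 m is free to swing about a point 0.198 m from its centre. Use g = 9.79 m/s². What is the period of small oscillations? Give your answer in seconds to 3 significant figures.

For a physical pendulum T = 2π√(I/(mgd)), with d = 0.1980 m from pivot to centre of mass.
I_cm = mL²/12 = 0.451 × 1.51²/12 = 0.08569 kg·m²; I = I_cm + md² = 0.08569 + 0.451 × 0.1980² = 0.1034 kg·m².
T = 2π√(0.1034/(0.451 × 9.79 × 0.1980)) = 2.16 s.

2.16 s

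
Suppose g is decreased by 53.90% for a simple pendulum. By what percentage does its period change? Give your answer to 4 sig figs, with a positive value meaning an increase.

47.28%

T ∝ 1/√g, so T'/T = 1/√(0.46100) = 1.4728.
Percentage change in T = (1.4728 − 1) × 100% = 47.28%.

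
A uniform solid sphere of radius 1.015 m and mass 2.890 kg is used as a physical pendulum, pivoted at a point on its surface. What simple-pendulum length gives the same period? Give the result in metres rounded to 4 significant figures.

The equivalent simple-pendulum length is L_eq = I/(md), where I is about the pivot and d = 1.0150 m.
I_cm = (2/5)mR² = 1.1909 kg·m², so I = I_cm + md² = 1.1909 + 2.9774 = 4.1683 kg·m².
L_eq = 4.1683/(2.890 × 1.0150) = 1.421 m.

1.421 m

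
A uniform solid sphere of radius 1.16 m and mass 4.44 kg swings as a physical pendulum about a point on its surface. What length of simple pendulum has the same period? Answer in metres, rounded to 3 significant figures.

1.62 m

The equivalent simple-pendulum length is L_eq = I/(md), where I is about the pivot and d = 1.160 m.
I_cm = (2/5)mR² = 2.390 kg·m², so I = I_cm + md² = 2.390 + 5.974 = 8.364 kg·m².
L_eq = 8.364/(4.44 × 1.160) = 1.62 m.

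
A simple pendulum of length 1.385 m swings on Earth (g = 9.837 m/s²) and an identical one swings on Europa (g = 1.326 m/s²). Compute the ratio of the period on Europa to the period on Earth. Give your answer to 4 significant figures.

2.724

T ∝ 1/√g, so T₂/T₁ = √(g₁/g₂) = √(9.837/1.326) = 2.724.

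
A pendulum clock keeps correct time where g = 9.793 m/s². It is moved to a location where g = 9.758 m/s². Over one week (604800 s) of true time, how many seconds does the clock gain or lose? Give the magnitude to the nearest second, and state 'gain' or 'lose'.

lose 1082 s

The clock's period scales as T ∝ 1/√g, so T'/T = √(9.793/9.758) = 1.00179.
In 604800 s of true time the clock registers 604800/1.00179 = 603718.3 s, so it loses 1082 s.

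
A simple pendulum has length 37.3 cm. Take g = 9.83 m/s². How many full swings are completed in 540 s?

441

T = 2π√(L/g) = 2π√(0.373/9.83) = 1.224 s.
Number of complete oscillations = ⌊540/1.224⌋ = ⌊441.2⌋ = 441.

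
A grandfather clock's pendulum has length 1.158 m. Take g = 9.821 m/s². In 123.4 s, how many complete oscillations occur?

T = 2π√(L/g) = 2π√(1.158/9.821) = 2.1575 s.
Number of complete oscillations = ⌊123.4/2.1575⌋ = ⌊57.195⌋ = 57.

57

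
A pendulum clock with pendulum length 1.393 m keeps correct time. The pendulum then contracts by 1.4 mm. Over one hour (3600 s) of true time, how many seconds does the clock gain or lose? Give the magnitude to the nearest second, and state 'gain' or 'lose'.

T ∝ √L, so T'/T = √(1.39160/1.393) = 0.999497.
In 3600 s of true time the clock registers 3600/0.999497 = 3601.8 s, so it gains 2 s.

gain 2 s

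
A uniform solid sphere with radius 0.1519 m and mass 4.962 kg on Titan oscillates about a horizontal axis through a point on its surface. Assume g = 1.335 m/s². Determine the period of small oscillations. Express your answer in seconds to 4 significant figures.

I_cm = (2/5)mr² = 0.045797 kg·m². The pivot is at distance d = 0.1519 m from the centre of mass.
By the parallel-axis theorem, I = I_cm + md² = 0.045797 + 0.11449 = 0.16029 kg·m².
T = 2π√(I/(mgd)) = 2π√(0.16029/(4.962 × 1.335 × 0.1519)) = 2.508 s.

2.508 s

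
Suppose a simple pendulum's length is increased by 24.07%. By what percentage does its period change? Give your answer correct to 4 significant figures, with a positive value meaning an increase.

T ∝ √L, so T'/T = √(1.2407) = 1.1139.
Percentage change in T = (1.1139 − 1) × 100% = 11.39%.

11.39%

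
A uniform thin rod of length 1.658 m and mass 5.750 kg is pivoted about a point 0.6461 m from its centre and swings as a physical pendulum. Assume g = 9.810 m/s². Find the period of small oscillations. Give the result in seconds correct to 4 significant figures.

2.007 s

For a physical pendulum T = 2π√(I/(mgd)), with d = 0.64610 m from pivot to centre of mass.
I_cm = mL²/12 = 5.750 × 1.658²/12 = 1.3172 kg·m²; I = I_cm + md² = 1.3172 + 5.750 × 0.64610² = 3.7175 kg·m².
T = 2π√(3.7175/(5.750 × 9.810 × 0.64610)) = 2.007 s.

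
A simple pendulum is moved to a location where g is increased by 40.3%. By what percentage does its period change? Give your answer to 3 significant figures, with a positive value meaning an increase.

T ∝ 1/√g, so T'/T = 1/√(1.403) = 0.8443.
Percentage change in T = (0.8443 − 1) × 100% = -15.6%.

-15.6%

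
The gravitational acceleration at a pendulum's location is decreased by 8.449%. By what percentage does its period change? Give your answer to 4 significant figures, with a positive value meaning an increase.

4.513%

T ∝ 1/√g, so T'/T = 1/√(0.91551) = 1.0451.
Percentage change in T = (1.0451 − 1) × 100% = 4.513%.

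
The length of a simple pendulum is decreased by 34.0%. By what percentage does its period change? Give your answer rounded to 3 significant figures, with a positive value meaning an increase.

-18.8%

T ∝ √L, so T'/T = √(0.6600) = 0.8124.
Percentage change in T = (0.8124 − 1) × 100% = -18.8%.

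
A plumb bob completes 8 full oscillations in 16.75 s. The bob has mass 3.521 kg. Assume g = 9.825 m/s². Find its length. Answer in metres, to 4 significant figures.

1.091 m

T = 16.75/8 = 2.0938 s.
From T = 2π√(L/g), L = gT²/(4π²) = 9.825 × 2.0938²/(4π²) = 1.091 m.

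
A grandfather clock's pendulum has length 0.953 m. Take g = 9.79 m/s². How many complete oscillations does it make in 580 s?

295

T = 2π√(L/g) = 2π√(0.953/9.79) = 1.960 s.
Number of complete oscillations = ⌊580/1.960⌋ = ⌊295.9⌋ = 295.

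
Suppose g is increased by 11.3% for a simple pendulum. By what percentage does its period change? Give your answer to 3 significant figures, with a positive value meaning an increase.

-5.21%

T ∝ 1/√g, so T'/T = 1/√(1.113) = 0.9479.
Percentage change in T = (0.9479 − 1) × 100% = -5.21%.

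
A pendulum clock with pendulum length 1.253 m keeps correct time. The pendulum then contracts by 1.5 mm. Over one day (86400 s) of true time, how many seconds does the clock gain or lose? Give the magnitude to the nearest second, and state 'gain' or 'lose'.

T ∝ √L, so T'/T = √(1.25150/1.253) = 0.999401.
In 86400 s of true time the clock registers 86400/0.999401 = 86451.8 s, so it gains 52 s.

gain 52 s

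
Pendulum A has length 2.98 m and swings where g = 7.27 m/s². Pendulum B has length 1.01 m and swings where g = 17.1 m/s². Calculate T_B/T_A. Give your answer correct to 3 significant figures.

T = 2π√(L/g), so T_B/T_A = √((L_B/g_B)/(L_A/g_A)) = √((1.01/17.1)/(2.98/7.27)) = 0.380.

0.380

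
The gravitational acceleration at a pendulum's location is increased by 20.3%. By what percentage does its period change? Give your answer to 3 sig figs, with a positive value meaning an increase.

-8.83%

T ∝ 1/√g, so T'/T = 1/√(1.203) = 0.9117.
Percentage change in T = (0.9117 − 1) × 100% = -8.83%.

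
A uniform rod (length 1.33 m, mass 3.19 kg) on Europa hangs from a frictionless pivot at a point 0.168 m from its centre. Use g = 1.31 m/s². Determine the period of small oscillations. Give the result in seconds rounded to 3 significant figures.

For a physical pendulum T = 2π√(I/(mgd)), with d = 0.1680 m from pivot to centre of mass.
I_cm = mL²/12 = 3.19 × 1.33²/12 = 0.4702 kg·m²; I = I_cm + md² = 0.4702 + 3.19 × 0.1680² = 0.5603 kg·m².
T = 2π√(0.5603/(3.19 × 1.31 × 0.1680)) = 5.61 s.

5.61 s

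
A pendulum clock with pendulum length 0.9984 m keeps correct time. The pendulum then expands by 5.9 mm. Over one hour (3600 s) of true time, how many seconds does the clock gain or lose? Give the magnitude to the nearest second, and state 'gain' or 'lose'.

T ∝ √L, so T'/T = √(1.00430/0.9984) = 1.00295.
In 3600 s of true time the clock registers 3600/1.00295 = 3589.4 s, so it loses 11 s.

lose 11 s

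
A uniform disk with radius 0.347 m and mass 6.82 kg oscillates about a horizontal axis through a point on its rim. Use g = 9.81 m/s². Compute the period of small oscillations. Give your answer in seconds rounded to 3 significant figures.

I_cm = ½mr² = 0.4106 kg·m². The pivot is at distance d = 0.347 m from the centre of mass.
By the parallel-axis theorem, I = I_cm + md² = 0.4106 + 0.8212 = 1.232 kg·m².
T = 2π√(I/(mgd)) = 2π√(1.232/(6.82 × 9.81 × 0.347)) = 1.45 s.

1.45 s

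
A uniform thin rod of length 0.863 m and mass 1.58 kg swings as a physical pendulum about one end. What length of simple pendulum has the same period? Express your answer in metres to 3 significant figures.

The equivalent simple-pendulum length is L_eq = I/(md), where I is about the pivot and d = 0.4315 m.
I_cm = (1/12)mL² = 0.09806 kg·m², so I = I_cm + md² = 0.09806 + 0.2942 = 0.3922 kg·m².
L_eq = 0.3922/(1.58 × 0.4315) = 0.575 m.

0.575 m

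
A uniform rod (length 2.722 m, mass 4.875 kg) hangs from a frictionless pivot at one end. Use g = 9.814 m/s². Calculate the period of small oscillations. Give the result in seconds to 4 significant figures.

For a physical pendulum T = 2π√(I/(mgd)), with d = 1.3610 m from pivot to centre of mass.
I_cm = mL²/12 = 4.875 × 2.722²/12 = 3.0100 kg·m²; I = I_cm + md² = 3.0100 + 4.875 × 1.3610² = 12.040 kg·m².
T = 2π√(12.040/(4.875 × 9.814 × 1.3610)) = 2.702 s.

2.702 s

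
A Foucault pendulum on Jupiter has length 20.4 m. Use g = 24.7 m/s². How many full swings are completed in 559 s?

T = 2π√(L/g) = 2π√(20.4/24.7) = 5.710 s.
Number of complete oscillations = ⌊559/5.710⌋ = ⌊97.90⌋ = 97.

97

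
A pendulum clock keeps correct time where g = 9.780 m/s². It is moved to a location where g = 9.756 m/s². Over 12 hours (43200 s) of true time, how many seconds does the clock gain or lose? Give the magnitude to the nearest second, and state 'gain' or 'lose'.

lose 53 s

The clock's period scales as T ∝ 1/√g, so T'/T = √(9.780/9.756) = 1.00123.
In 43200 s of true time the clock registers 43200/1.00123 = 43147.0 s, so it loses 53 s.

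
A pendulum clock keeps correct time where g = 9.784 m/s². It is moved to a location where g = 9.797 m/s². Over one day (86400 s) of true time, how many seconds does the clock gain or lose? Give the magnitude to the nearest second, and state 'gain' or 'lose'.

The clock's period scales as T ∝ 1/√g, so T'/T = √(9.784/9.797) = 0.999336.
In 86400 s of true time the clock registers 86400/0.999336 = 86457.4 s, so it gains 57 s.

gain 57 s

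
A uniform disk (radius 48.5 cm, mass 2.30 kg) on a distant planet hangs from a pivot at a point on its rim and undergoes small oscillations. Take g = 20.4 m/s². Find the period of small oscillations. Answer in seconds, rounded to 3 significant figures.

I_cm = ½mr² = 0.2705 kg·m². The pivot is at distance d = 0.485 m from the centre of mass.
By the parallel-axis theorem, I = I_cm + md² = 0.2705 + 0.5410 = 0.8115 kg·m².
T = 2π√(I/(mgd)) = 2π√(0.8115/(2.30 × 20.4 × 0.485)) = 1.19 s.

1.19 s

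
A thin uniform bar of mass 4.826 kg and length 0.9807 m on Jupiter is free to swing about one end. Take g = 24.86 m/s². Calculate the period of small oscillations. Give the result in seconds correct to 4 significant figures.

For a physical pendulum T = 2π√(I/(mgd)), with d = 0.49035 m from pivot to centre of mass.
I_cm = mL²/12 = 4.826 × 0.9807²/12 = 0.38679 kg·m²; I = I_cm + md² = 0.38679 + 4.826 × 0.49035² = 1.5472 kg·m².
T = 2π√(1.5472/(4.826 × 24.86 × 0.49035)) = 1.019 s.

1.019 s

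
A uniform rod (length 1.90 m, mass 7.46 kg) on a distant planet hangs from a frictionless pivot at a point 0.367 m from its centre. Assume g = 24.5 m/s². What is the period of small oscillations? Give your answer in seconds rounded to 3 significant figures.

1.38 s

For a physical pendulum T = 2π√(I/(mgd)), with d = 0.3670 m from pivot to centre of mass.
I_cm = mL²/12 = 7.46 × 1.90²/12 = 2.244 kg·m²; I = I_cm + md² = 2.244 + 7.46 × 0.3670² = 3.249 kg·m².
T = 2π√(3.249/(7.46 × 24.5 × 0.3670)) = 1.38 s.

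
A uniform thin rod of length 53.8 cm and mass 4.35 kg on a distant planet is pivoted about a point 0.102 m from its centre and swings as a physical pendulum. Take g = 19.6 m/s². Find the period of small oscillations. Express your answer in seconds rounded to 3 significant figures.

For a physical pendulum T = 2π√(I/(mgd)), with d = 0.1020 m from pivot to centre of mass.
I_cm = mL²/12 = 4.35 × 0.538²/12 = 0.1049 kg·m²; I = I_cm + md² = 0.1049 + 4.35 × 0.1020² = 0.1502 kg·m².
T = 2π√(0.1502/(4.35 × 19.6 × 0.1020)) = 0.826 s.

0.826 s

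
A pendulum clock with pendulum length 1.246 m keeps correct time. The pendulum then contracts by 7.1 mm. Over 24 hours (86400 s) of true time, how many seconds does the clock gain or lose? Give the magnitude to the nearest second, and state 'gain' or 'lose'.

gain 247 s

T ∝ √L, so T'/T = √(1.23890/1.246) = 0.997147.
In 86400 s of true time the clock registers 86400/0.997147 = 86647.2 s, so it gains 247 s.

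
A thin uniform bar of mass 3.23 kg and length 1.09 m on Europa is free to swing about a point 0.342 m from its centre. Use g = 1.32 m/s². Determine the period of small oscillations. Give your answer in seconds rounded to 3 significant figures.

For a physical pendulum T = 2π√(I/(mgd)), with d = 0.3420 m from pivot to centre of mass.
I_cm = mL²/12 = 3.23 × 1.09²/12 = 0.3198 kg·m²; I = I_cm + md² = 0.3198 + 3.23 × 0.3420² = 0.6976 kg·m².
T = 2π√(0.6976/(3.23 × 1.32 × 0.3420)) = 4.35 s.

4.35 s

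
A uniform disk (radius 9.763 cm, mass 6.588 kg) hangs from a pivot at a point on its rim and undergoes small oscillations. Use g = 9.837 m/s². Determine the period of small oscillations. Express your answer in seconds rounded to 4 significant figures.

I_cm = ½mr² = 0.031397 kg·m². The pivot is at distance d = 0.09763 m from the centre of mass.
By the parallel-axis theorem, I = I_cm + md² = 0.031397 + 0.062794 = 0.094191 kg·m².
T = 2π√(I/(mgd)) = 2π√(0.094191/(6.588 × 9.837 × 0.09763)) = 0.7666 s.

0.7666 s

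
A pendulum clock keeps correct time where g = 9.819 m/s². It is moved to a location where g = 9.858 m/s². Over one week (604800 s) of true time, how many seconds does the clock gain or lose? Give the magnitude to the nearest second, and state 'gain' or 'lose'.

The clock's period scales as T ∝ 1/√g, so T'/T = √(9.819/9.858) = 0.998020.
In 604800 s of true time the clock registers 604800/0.998020 = 605999.9 s, so it gains 1200 s.

gain 1200 s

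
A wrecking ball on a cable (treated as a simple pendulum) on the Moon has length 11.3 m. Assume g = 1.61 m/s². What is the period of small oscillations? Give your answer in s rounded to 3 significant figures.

16.6 s

T = 2π√(L/g) = 2π√(11.3/1.61) = 2π × 2.649 = 16.6 s.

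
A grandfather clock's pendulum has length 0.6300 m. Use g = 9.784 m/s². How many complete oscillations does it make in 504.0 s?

T = 2π√(L/g) = 2π√(0.6300/9.784) = 1.5944 s.
Number of complete oscillations = ⌊504.0/1.5944⌋ = ⌊316.11⌋ = 316.

316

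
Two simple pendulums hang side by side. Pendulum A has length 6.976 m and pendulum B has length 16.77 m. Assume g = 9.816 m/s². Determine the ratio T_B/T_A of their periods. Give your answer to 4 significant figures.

T ∝ √L, so T_B/T_A = √(L_B/L_A) = √(16.77/6.976) = 1.550.

1.550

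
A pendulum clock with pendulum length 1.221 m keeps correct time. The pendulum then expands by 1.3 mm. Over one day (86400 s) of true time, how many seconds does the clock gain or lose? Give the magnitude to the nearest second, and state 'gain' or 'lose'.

lose 46 s

T ∝ √L, so T'/T = √(1.22230/1.221) = 1.00053.
In 86400 s of true time the clock registers 86400/1.00053 = 86354.0 s, so it loses 46 s.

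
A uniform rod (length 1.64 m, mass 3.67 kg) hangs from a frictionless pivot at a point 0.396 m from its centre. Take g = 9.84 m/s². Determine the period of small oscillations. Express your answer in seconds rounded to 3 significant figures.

For a physical pendulum T = 2π√(I/(mgd)), with d = 0.3960 m from pivot to centre of mass.
I_cm = mL²/12 = 3.67 × 1.64²/12 = 0.8226 kg·m²; I = I_cm + md² = 0.8226 + 3.67 × 0.3960² = 1.398 kg·m².
T = 2π√(1.398/(3.67 × 9.84 × 0.3960)) = 1.96 s.

1.96 s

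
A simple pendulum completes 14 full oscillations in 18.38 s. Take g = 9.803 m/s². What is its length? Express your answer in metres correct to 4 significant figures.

T = 18.38/14 = 1.3129 s.
From T = 2π√(L/g), L = gT²/(4π²) = 9.803 × 1.3129²/(4π²) = 0.4280 m.

0.4280 m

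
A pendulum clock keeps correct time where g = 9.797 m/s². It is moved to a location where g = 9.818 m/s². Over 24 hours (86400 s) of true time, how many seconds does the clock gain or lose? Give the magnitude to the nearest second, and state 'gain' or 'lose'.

gain 93 s

The clock's period scales as T ∝ 1/√g, so T'/T = √(9.797/9.818) = 0.998930.
In 86400 s of true time the clock registers 86400/0.998930 = 86492.6 s, so it gains 93 s.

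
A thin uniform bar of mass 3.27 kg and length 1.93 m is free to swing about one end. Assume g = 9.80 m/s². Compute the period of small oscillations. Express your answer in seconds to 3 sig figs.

For a physical pendulum T = 2π√(I/(mgd)), with d = 0.9650 m from pivot to centre of mass.
I_cm = mL²/12 = 3.27 × 1.93²/12 = 1.015 kg·m²; I = I_cm + md² = 1.015 + 3.27 × 0.9650² = 4.060 kg·m².
T = 2π√(4.060/(3.27 × 9.80 × 0.9650)) = 2.28 s.

2.28 s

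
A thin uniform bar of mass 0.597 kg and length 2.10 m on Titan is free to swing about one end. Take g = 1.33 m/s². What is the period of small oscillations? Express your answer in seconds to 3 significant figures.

6.45 s

For a physical pendulum T = 2π√(I/(mgd)), with d = 1.050 m from pivot to centre of mass.
I_cm = mL²/12 = 0.597 × 2.10²/12 = 0.2194 kg·m²; I = I_cm + md² = 0.2194 + 0.597 × 1.050² = 0.8776 kg·m².
T = 2π√(0.8776/(0.597 × 1.33 × 1.050)) = 6.45 s.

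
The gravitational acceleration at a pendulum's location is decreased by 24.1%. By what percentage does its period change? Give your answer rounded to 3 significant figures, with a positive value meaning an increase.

14.8%

T ∝ 1/√g, so T'/T = 1/√(0.7590) = 1.148.
Percentage change in T = (1.148 − 1) × 100% = 14.8%.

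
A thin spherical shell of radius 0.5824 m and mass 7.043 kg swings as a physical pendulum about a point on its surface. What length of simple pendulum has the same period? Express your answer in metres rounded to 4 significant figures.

The equivalent simple-pendulum length is L_eq = I/(md), where I is about the pivot and d = 0.58240 m.
I_cm = (2/3)mR² = 1.5926 kg·m², so I = I_cm + md² = 1.5926 + 2.3889 = 3.9815 kg·m².
L_eq = 3.9815/(7.043 × 0.58240) = 0.9707 m.

0.9707 m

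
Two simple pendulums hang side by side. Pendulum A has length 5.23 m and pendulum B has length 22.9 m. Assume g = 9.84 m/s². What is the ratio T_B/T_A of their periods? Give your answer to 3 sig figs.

T ∝ √L, so T_B/T_A = √(L_B/L_A) = √(22.9/5.23) = 2.09.

2.09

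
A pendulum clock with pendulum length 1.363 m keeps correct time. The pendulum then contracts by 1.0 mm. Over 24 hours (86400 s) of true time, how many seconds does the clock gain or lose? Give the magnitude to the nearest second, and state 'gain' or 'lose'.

gain 32 s

T ∝ √L, so T'/T = √(1.36200/1.363) = 0.999633.
In 86400 s of true time the clock registers 86400/0.999633 = 86431.7 s, so it gains 32 s.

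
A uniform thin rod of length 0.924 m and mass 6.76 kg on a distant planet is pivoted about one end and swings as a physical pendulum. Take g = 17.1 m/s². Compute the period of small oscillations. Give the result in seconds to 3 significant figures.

For a physical pendulum T = 2π√(I/(mgd)), with d = 0.4620 m from pivot to centre of mass.
I_cm = mL²/12 = 6.76 × 0.924²/12 = 0.4810 kg·m²; I = I_cm + md² = 0.4810 + 6.76 × 0.4620² = 1.924 kg·m².
T = 2π√(1.924/(6.76 × 17.1 × 0.4620)) = 1.19 s.

1.19 s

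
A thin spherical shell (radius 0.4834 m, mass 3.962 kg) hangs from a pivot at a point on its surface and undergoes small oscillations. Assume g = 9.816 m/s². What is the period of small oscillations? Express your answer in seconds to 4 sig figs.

I_cm = (2/3)mr² = 0.61722 kg·m². The pivot is at distance d = 0.4834 m from the centre of mass.
By the parallel-axis theorem, I = I_cm + md² = 0.61722 + 0.92582 = 1.5430 kg·m².
T = 2π√(I/(mgd)) = 2π√(1.5430/(3.962 × 9.816 × 0.4834)) = 1.800 s.

1.800 s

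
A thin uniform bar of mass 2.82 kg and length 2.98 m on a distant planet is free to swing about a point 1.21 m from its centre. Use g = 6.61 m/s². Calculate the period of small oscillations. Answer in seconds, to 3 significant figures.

For a physical pendulum T = 2π√(I/(mgd)), with d = 1.210 m from pivot to centre of mass.
I_cm = mL²/12 = 2.82 × 2.98²/12 = 2.087 kg·m²; I = I_cm + md² = 2.087 + 2.82 × 1.210² = 6.216 kg·m².
T = 2π√(6.216/(2.82 × 6.61 × 1.210)) = 3.30 s.

3.30 s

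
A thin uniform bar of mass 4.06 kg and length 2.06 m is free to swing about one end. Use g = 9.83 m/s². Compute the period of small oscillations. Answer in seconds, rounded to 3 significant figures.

2.35 s

For a physical pendulum T = 2π√(I/(mgd)), with d = 1.030 m from pivot to centre of mass.
I_cm = mL²/12 = 4.06 × 2.06²/12 = 1.436 kg·m²; I = I_cm + md² = 1.436 + 4.06 × 1.030² = 5.743 kg·m².
T = 2π√(5.743/(4.06 × 9.83 × 1.030)) = 2.35 s.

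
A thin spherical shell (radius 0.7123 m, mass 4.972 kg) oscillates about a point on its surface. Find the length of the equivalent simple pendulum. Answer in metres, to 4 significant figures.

1.187 m

The equivalent simple-pendulum length is L_eq = I/(md), where I is about the pivot and d = 0.71230 m.
I_cm = (2/3)mR² = 1.6818 kg·m², so I = I_cm + md² = 1.6818 + 2.5227 = 4.2044 kg·m².
L_eq = 4.2044/(4.972 × 0.71230) = 1.187 m.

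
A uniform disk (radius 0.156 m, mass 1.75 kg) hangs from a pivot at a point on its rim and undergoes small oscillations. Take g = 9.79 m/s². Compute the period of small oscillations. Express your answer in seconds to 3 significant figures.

I_cm = ½mr² = 0.02129 kg·m². The pivot is at distance d = 0.156 m from the centre of mass.
By the parallel-axis theorem, I = I_cm + md² = 0.02129 + 0.04259 = 0.06388 kg·m².
T = 2π√(I/(mgd)) = 2π√(0.06388/(1.75 × 9.79 × 0.156)) = 0.971 s.

0.971 s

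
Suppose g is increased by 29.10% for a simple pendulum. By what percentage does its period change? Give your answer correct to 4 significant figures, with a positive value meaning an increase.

T ∝ 1/√g, so T'/T = 1/√(1.2910) = 0.88011.
Percentage change in T = (0.88011 − 1) × 100% = -11.99%.

-11.99%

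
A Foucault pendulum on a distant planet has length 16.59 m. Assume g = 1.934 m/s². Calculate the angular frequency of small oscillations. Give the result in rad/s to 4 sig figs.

0.3414 rad/s

ω = √(g/L) = √(1.934/16.59) = 0.3414 rad/s.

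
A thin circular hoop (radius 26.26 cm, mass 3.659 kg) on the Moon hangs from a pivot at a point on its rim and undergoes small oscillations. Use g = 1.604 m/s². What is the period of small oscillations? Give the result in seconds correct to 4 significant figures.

I_cm = mr² = 0.25232 kg·m². The pivot is at distance d = 0.2626 m from the centre of mass.
By the parallel-axis theorem, I = I_cm + md² = 0.25232 + 0.25232 = 0.50464 kg·m².
T = 2π√(I/(mgd)) = 2π√(0.50464/(3.659 × 1.604 × 0.2626)) = 3.595 s.

3.595 s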